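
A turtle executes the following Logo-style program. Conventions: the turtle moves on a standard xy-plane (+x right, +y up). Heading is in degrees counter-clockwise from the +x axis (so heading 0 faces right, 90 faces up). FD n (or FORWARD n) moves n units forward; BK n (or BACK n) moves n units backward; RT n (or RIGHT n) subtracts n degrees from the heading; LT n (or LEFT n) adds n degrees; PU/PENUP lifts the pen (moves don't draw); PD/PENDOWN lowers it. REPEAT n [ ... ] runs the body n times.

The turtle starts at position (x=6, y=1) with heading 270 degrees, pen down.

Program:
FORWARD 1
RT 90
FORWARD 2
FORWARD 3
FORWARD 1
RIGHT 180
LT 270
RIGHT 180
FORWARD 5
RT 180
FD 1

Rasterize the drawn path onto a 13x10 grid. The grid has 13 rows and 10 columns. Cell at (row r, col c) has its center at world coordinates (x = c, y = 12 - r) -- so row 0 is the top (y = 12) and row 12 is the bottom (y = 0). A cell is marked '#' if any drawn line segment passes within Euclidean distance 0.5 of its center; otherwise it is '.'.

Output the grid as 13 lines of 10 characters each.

Segment 0: (6,1) -> (6,0)
Segment 1: (6,0) -> (4,0)
Segment 2: (4,0) -> (1,0)
Segment 3: (1,0) -> (0,0)
Segment 4: (0,0) -> (0,5)
Segment 5: (0,5) -> (0,4)

Answer: ..........
..........
..........
..........
..........
..........
..........
#.........
#.........
#.........
#.........
#.....#...
#######...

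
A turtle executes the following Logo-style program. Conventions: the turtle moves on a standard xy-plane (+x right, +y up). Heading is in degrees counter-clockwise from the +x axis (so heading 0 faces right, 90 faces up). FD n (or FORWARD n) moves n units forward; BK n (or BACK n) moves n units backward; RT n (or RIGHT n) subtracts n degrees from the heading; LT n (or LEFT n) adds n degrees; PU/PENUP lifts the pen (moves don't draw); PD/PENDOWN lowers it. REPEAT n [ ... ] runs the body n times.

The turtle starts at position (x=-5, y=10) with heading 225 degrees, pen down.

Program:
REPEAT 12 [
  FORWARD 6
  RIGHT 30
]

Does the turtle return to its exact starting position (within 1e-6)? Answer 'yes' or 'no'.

Answer: yes

Derivation:
Executing turtle program step by step:
Start: pos=(-5,10), heading=225, pen down
REPEAT 12 [
  -- iteration 1/12 --
  FD 6: (-5,10) -> (-9.243,5.757) [heading=225, draw]
  RT 30: heading 225 -> 195
  -- iteration 2/12 --
  FD 6: (-9.243,5.757) -> (-15.038,4.204) [heading=195, draw]
  RT 30: heading 195 -> 165
  -- iteration 3/12 --
  FD 6: (-15.038,4.204) -> (-20.834,5.757) [heading=165, draw]
  RT 30: heading 165 -> 135
  -- iteration 4/12 --
  FD 6: (-20.834,5.757) -> (-25.076,10) [heading=135, draw]
  RT 30: heading 135 -> 105
  -- iteration 5/12 --
  FD 6: (-25.076,10) -> (-26.629,15.796) [heading=105, draw]
  RT 30: heading 105 -> 75
  -- iteration 6/12 --
  FD 6: (-26.629,15.796) -> (-25.076,21.591) [heading=75, draw]
  RT 30: heading 75 -> 45
  -- iteration 7/12 --
  FD 6: (-25.076,21.591) -> (-20.834,25.834) [heading=45, draw]
  RT 30: heading 45 -> 15
  -- iteration 8/12 --
  FD 6: (-20.834,25.834) -> (-15.038,27.387) [heading=15, draw]
  RT 30: heading 15 -> 345
  -- iteration 9/12 --
  FD 6: (-15.038,27.387) -> (-9.243,25.834) [heading=345, draw]
  RT 30: heading 345 -> 315
  -- iteration 10/12 --
  FD 6: (-9.243,25.834) -> (-5,21.591) [heading=315, draw]
  RT 30: heading 315 -> 285
  -- iteration 11/12 --
  FD 6: (-5,21.591) -> (-3.447,15.796) [heading=285, draw]
  RT 30: heading 285 -> 255
  -- iteration 12/12 --
  FD 6: (-3.447,15.796) -> (-5,10) [heading=255, draw]
  RT 30: heading 255 -> 225
]
Final: pos=(-5,10), heading=225, 12 segment(s) drawn

Start position: (-5, 10)
Final position: (-5, 10)
Distance = 0; < 1e-6 -> CLOSED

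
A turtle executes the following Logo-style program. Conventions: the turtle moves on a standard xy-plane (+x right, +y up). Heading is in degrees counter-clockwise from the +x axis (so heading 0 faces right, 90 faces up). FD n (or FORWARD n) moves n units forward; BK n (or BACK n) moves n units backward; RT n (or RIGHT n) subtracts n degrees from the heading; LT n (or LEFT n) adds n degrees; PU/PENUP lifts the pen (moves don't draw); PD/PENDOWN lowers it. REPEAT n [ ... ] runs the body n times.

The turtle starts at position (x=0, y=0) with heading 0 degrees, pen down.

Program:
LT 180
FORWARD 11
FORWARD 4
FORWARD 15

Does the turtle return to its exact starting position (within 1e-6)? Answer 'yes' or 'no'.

Answer: no

Derivation:
Executing turtle program step by step:
Start: pos=(0,0), heading=0, pen down
LT 180: heading 0 -> 180
FD 11: (0,0) -> (-11,0) [heading=180, draw]
FD 4: (-11,0) -> (-15,0) [heading=180, draw]
FD 15: (-15,0) -> (-30,0) [heading=180, draw]
Final: pos=(-30,0), heading=180, 3 segment(s) drawn

Start position: (0, 0)
Final position: (-30, 0)
Distance = 30; >= 1e-6 -> NOT closed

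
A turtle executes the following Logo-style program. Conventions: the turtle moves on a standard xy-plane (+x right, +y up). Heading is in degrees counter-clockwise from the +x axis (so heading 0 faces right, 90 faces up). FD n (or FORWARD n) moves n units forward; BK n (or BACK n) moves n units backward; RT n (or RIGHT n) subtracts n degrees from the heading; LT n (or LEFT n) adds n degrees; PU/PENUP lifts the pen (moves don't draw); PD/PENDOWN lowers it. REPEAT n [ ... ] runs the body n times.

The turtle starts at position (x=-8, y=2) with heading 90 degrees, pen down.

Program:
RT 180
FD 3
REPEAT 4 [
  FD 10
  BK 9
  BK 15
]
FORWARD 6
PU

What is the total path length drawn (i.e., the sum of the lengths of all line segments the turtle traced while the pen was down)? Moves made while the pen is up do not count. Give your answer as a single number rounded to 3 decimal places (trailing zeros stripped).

Answer: 145

Derivation:
Executing turtle program step by step:
Start: pos=(-8,2), heading=90, pen down
RT 180: heading 90 -> 270
FD 3: (-8,2) -> (-8,-1) [heading=270, draw]
REPEAT 4 [
  -- iteration 1/4 --
  FD 10: (-8,-1) -> (-8,-11) [heading=270, draw]
  BK 9: (-8,-11) -> (-8,-2) [heading=270, draw]
  BK 15: (-8,-2) -> (-8,13) [heading=270, draw]
  -- iteration 2/4 --
  FD 10: (-8,13) -> (-8,3) [heading=270, draw]
  BK 9: (-8,3) -> (-8,12) [heading=270, draw]
  BK 15: (-8,12) -> (-8,27) [heading=270, draw]
  -- iteration 3/4 --
  FD 10: (-8,27) -> (-8,17) [heading=270, draw]
  BK 9: (-8,17) -> (-8,26) [heading=270, draw]
  BK 15: (-8,26) -> (-8,41) [heading=270, draw]
  -- iteration 4/4 --
  FD 10: (-8,41) -> (-8,31) [heading=270, draw]
  BK 9: (-8,31) -> (-8,40) [heading=270, draw]
  BK 15: (-8,40) -> (-8,55) [heading=270, draw]
]
FD 6: (-8,55) -> (-8,49) [heading=270, draw]
PU: pen up
Final: pos=(-8,49), heading=270, 14 segment(s) drawn

Segment lengths:
  seg 1: (-8,2) -> (-8,-1), length = 3
  seg 2: (-8,-1) -> (-8,-11), length = 10
  seg 3: (-8,-11) -> (-8,-2), length = 9
  seg 4: (-8,-2) -> (-8,13), length = 15
  seg 5: (-8,13) -> (-8,3), length = 10
  seg 6: (-8,3) -> (-8,12), length = 9
  seg 7: (-8,12) -> (-8,27), length = 15
  seg 8: (-8,27) -> (-8,17), length = 10
  seg 9: (-8,17) -> (-8,26), length = 9
  seg 10: (-8,26) -> (-8,41), length = 15
  seg 11: (-8,41) -> (-8,31), length = 10
  seg 12: (-8,31) -> (-8,40), length = 9
  seg 13: (-8,40) -> (-8,55), length = 15
  seg 14: (-8,55) -> (-8,49), length = 6
Total = 145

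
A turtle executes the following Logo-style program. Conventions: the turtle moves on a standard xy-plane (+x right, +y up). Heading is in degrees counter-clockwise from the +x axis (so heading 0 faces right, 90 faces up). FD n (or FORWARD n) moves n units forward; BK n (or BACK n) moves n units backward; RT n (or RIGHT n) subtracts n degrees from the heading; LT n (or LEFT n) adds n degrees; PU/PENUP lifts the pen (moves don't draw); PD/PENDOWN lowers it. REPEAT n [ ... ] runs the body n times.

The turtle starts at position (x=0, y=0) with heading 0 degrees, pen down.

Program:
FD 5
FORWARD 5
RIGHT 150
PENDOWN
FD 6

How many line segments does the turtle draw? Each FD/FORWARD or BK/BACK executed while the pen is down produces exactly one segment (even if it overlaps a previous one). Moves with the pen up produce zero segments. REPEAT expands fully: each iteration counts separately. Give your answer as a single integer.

Answer: 3

Derivation:
Executing turtle program step by step:
Start: pos=(0,0), heading=0, pen down
FD 5: (0,0) -> (5,0) [heading=0, draw]
FD 5: (5,0) -> (10,0) [heading=0, draw]
RT 150: heading 0 -> 210
PD: pen down
FD 6: (10,0) -> (4.804,-3) [heading=210, draw]
Final: pos=(4.804,-3), heading=210, 3 segment(s) drawn
Segments drawn: 3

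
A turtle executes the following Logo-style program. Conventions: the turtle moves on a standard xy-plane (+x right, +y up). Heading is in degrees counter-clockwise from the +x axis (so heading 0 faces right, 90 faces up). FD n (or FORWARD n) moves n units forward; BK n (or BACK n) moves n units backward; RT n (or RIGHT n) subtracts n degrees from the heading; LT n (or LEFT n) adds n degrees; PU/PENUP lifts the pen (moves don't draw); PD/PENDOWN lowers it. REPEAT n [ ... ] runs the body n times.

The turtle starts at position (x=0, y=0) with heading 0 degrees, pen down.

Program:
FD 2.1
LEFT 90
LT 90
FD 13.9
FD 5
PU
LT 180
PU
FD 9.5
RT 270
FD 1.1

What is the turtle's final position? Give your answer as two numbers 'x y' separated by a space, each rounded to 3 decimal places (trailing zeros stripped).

Executing turtle program step by step:
Start: pos=(0,0), heading=0, pen down
FD 2.1: (0,0) -> (2.1,0) [heading=0, draw]
LT 90: heading 0 -> 90
LT 90: heading 90 -> 180
FD 13.9: (2.1,0) -> (-11.8,0) [heading=180, draw]
FD 5: (-11.8,0) -> (-16.8,0) [heading=180, draw]
PU: pen up
LT 180: heading 180 -> 0
PU: pen up
FD 9.5: (-16.8,0) -> (-7.3,0) [heading=0, move]
RT 270: heading 0 -> 90
FD 1.1: (-7.3,0) -> (-7.3,1.1) [heading=90, move]
Final: pos=(-7.3,1.1), heading=90, 3 segment(s) drawn

Answer: -7.3 1.1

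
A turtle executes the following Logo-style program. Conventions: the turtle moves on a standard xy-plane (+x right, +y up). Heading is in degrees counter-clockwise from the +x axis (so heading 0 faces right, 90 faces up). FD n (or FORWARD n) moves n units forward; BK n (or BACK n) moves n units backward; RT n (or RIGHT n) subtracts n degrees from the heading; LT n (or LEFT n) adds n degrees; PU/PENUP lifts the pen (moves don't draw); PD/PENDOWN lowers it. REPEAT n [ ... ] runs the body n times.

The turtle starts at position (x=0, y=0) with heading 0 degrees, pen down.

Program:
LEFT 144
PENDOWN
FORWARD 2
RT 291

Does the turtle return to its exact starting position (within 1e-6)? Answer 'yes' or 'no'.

Executing turtle program step by step:
Start: pos=(0,0), heading=0, pen down
LT 144: heading 0 -> 144
PD: pen down
FD 2: (0,0) -> (-1.618,1.176) [heading=144, draw]
RT 291: heading 144 -> 213
Final: pos=(-1.618,1.176), heading=213, 1 segment(s) drawn

Start position: (0, 0)
Final position: (-1.618, 1.176)
Distance = 2; >= 1e-6 -> NOT closed

Answer: no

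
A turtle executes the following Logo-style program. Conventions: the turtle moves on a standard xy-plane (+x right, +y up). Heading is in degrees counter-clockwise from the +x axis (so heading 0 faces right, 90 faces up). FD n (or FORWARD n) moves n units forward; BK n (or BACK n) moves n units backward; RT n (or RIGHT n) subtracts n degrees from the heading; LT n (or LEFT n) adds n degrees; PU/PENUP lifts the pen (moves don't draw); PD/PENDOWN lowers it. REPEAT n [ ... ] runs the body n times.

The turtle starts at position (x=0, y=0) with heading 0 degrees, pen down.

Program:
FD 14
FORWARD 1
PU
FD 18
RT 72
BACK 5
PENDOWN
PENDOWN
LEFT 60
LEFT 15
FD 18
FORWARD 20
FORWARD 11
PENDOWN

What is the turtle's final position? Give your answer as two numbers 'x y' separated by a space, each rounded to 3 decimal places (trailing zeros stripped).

Answer: 80.388 7.32

Derivation:
Executing turtle program step by step:
Start: pos=(0,0), heading=0, pen down
FD 14: (0,0) -> (14,0) [heading=0, draw]
FD 1: (14,0) -> (15,0) [heading=0, draw]
PU: pen up
FD 18: (15,0) -> (33,0) [heading=0, move]
RT 72: heading 0 -> 288
BK 5: (33,0) -> (31.455,4.755) [heading=288, move]
PD: pen down
PD: pen down
LT 60: heading 288 -> 348
LT 15: heading 348 -> 3
FD 18: (31.455,4.755) -> (49.43,5.697) [heading=3, draw]
FD 20: (49.43,5.697) -> (69.403,6.744) [heading=3, draw]
FD 11: (69.403,6.744) -> (80.388,7.32) [heading=3, draw]
PD: pen down
Final: pos=(80.388,7.32), heading=3, 5 segment(s) drawn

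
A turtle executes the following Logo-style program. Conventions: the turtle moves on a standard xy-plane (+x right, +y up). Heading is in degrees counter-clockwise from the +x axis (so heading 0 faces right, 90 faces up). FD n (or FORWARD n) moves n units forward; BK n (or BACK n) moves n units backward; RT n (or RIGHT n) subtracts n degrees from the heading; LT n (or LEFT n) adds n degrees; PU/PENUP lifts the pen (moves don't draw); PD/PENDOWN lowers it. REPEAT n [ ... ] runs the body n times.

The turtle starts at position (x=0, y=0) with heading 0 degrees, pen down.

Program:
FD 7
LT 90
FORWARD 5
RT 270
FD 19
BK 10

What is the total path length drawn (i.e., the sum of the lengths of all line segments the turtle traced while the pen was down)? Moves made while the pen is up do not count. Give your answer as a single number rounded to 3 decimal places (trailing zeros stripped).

Answer: 41

Derivation:
Executing turtle program step by step:
Start: pos=(0,0), heading=0, pen down
FD 7: (0,0) -> (7,0) [heading=0, draw]
LT 90: heading 0 -> 90
FD 5: (7,0) -> (7,5) [heading=90, draw]
RT 270: heading 90 -> 180
FD 19: (7,5) -> (-12,5) [heading=180, draw]
BK 10: (-12,5) -> (-2,5) [heading=180, draw]
Final: pos=(-2,5), heading=180, 4 segment(s) drawn

Segment lengths:
  seg 1: (0,0) -> (7,0), length = 7
  seg 2: (7,0) -> (7,5), length = 5
  seg 3: (7,5) -> (-12,5), length = 19
  seg 4: (-12,5) -> (-2,5), length = 10
Total = 41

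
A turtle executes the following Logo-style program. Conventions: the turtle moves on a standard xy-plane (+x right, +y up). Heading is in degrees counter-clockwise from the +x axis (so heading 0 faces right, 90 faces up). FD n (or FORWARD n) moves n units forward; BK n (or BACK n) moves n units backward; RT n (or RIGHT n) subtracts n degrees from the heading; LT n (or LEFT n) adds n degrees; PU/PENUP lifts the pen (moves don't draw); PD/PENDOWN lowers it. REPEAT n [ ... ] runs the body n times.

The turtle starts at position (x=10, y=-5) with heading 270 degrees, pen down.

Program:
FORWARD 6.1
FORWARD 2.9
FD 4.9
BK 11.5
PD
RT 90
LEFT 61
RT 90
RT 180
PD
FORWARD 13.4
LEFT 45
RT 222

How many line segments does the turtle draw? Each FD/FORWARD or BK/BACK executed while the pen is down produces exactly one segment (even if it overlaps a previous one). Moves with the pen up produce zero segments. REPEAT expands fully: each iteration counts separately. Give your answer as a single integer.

Executing turtle program step by step:
Start: pos=(10,-5), heading=270, pen down
FD 6.1: (10,-5) -> (10,-11.1) [heading=270, draw]
FD 2.9: (10,-11.1) -> (10,-14) [heading=270, draw]
FD 4.9: (10,-14) -> (10,-18.9) [heading=270, draw]
BK 11.5: (10,-18.9) -> (10,-7.4) [heading=270, draw]
PD: pen down
RT 90: heading 270 -> 180
LT 61: heading 180 -> 241
RT 90: heading 241 -> 151
RT 180: heading 151 -> 331
PD: pen down
FD 13.4: (10,-7.4) -> (21.72,-13.896) [heading=331, draw]
LT 45: heading 331 -> 16
RT 222: heading 16 -> 154
Final: pos=(21.72,-13.896), heading=154, 5 segment(s) drawn
Segments drawn: 5

Answer: 5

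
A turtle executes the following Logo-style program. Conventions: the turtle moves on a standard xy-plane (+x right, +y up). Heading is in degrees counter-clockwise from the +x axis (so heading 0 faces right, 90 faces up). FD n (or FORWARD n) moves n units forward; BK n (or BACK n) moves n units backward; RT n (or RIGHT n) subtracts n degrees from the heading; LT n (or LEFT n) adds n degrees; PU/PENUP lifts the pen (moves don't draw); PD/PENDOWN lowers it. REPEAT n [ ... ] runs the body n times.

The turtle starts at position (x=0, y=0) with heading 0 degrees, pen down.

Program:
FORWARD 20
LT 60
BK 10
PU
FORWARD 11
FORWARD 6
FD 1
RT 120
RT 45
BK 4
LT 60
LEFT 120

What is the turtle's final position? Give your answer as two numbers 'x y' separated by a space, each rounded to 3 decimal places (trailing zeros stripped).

Executing turtle program step by step:
Start: pos=(0,0), heading=0, pen down
FD 20: (0,0) -> (20,0) [heading=0, draw]
LT 60: heading 0 -> 60
BK 10: (20,0) -> (15,-8.66) [heading=60, draw]
PU: pen up
FD 11: (15,-8.66) -> (20.5,0.866) [heading=60, move]
FD 6: (20.5,0.866) -> (23.5,6.062) [heading=60, move]
FD 1: (23.5,6.062) -> (24,6.928) [heading=60, move]
RT 120: heading 60 -> 300
RT 45: heading 300 -> 255
BK 4: (24,6.928) -> (25.035,10.792) [heading=255, move]
LT 60: heading 255 -> 315
LT 120: heading 315 -> 75
Final: pos=(25.035,10.792), heading=75, 2 segment(s) drawn

Answer: 25.035 10.792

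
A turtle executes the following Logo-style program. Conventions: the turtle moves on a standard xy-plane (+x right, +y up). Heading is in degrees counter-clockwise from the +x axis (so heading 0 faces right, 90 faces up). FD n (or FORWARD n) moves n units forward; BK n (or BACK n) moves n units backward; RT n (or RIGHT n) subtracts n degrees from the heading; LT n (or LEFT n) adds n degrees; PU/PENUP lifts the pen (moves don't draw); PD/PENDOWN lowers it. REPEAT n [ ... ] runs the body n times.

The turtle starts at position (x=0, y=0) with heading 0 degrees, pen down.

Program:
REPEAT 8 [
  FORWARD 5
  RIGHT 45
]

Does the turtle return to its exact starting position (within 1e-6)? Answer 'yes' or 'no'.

Executing turtle program step by step:
Start: pos=(0,0), heading=0, pen down
REPEAT 8 [
  -- iteration 1/8 --
  FD 5: (0,0) -> (5,0) [heading=0, draw]
  RT 45: heading 0 -> 315
  -- iteration 2/8 --
  FD 5: (5,0) -> (8.536,-3.536) [heading=315, draw]
  RT 45: heading 315 -> 270
  -- iteration 3/8 --
  FD 5: (8.536,-3.536) -> (8.536,-8.536) [heading=270, draw]
  RT 45: heading 270 -> 225
  -- iteration 4/8 --
  FD 5: (8.536,-8.536) -> (5,-12.071) [heading=225, draw]
  RT 45: heading 225 -> 180
  -- iteration 5/8 --
  FD 5: (5,-12.071) -> (0,-12.071) [heading=180, draw]
  RT 45: heading 180 -> 135
  -- iteration 6/8 --
  FD 5: (0,-12.071) -> (-3.536,-8.536) [heading=135, draw]
  RT 45: heading 135 -> 90
  -- iteration 7/8 --
  FD 5: (-3.536,-8.536) -> (-3.536,-3.536) [heading=90, draw]
  RT 45: heading 90 -> 45
  -- iteration 8/8 --
  FD 5: (-3.536,-3.536) -> (0,0) [heading=45, draw]
  RT 45: heading 45 -> 0
]
Final: pos=(0,0), heading=0, 8 segment(s) drawn

Start position: (0, 0)
Final position: (0, 0)
Distance = 0; < 1e-6 -> CLOSED

Answer: yes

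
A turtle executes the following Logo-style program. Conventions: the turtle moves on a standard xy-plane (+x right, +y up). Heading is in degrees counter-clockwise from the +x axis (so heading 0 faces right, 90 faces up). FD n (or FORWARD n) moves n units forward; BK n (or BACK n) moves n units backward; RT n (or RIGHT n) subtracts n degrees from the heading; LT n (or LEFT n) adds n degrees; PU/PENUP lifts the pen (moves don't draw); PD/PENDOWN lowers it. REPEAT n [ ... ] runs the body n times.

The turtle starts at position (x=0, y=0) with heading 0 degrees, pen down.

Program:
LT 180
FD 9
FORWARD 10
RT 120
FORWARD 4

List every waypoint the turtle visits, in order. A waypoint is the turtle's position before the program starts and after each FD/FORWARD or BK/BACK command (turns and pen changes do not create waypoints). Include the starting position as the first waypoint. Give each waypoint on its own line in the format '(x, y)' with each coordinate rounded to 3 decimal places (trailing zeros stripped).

Answer: (0, 0)
(-9, 0)
(-19, 0)
(-17, 3.464)

Derivation:
Executing turtle program step by step:
Start: pos=(0,0), heading=0, pen down
LT 180: heading 0 -> 180
FD 9: (0,0) -> (-9,0) [heading=180, draw]
FD 10: (-9,0) -> (-19,0) [heading=180, draw]
RT 120: heading 180 -> 60
FD 4: (-19,0) -> (-17,3.464) [heading=60, draw]
Final: pos=(-17,3.464), heading=60, 3 segment(s) drawn
Waypoints (4 total):
(0, 0)
(-9, 0)
(-19, 0)
(-17, 3.464)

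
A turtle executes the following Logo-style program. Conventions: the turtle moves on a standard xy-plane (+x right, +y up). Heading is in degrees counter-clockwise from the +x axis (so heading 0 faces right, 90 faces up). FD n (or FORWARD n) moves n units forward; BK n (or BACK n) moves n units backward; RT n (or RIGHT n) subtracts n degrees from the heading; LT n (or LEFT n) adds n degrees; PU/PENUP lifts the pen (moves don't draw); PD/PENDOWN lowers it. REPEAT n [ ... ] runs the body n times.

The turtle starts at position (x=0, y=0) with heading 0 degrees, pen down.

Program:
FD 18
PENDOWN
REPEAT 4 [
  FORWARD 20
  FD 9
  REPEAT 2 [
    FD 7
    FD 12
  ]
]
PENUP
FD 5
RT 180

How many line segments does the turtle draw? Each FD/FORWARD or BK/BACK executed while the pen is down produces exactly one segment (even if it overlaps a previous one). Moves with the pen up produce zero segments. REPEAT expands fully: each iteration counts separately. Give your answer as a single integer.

Executing turtle program step by step:
Start: pos=(0,0), heading=0, pen down
FD 18: (0,0) -> (18,0) [heading=0, draw]
PD: pen down
REPEAT 4 [
  -- iteration 1/4 --
  FD 20: (18,0) -> (38,0) [heading=0, draw]
  FD 9: (38,0) -> (47,0) [heading=0, draw]
  REPEAT 2 [
    -- iteration 1/2 --
    FD 7: (47,0) -> (54,0) [heading=0, draw]
    FD 12: (54,0) -> (66,0) [heading=0, draw]
    -- iteration 2/2 --
    FD 7: (66,0) -> (73,0) [heading=0, draw]
    FD 12: (73,0) -> (85,0) [heading=0, draw]
  ]
  -- iteration 2/4 --
  FD 20: (85,0) -> (105,0) [heading=0, draw]
  FD 9: (105,0) -> (114,0) [heading=0, draw]
  REPEAT 2 [
    -- iteration 1/2 --
    FD 7: (114,0) -> (121,0) [heading=0, draw]
    FD 12: (121,0) -> (133,0) [heading=0, draw]
    -- iteration 2/2 --
    FD 7: (133,0) -> (140,0) [heading=0, draw]
    FD 12: (140,0) -> (152,0) [heading=0, draw]
  ]
  -- iteration 3/4 --
  FD 20: (152,0) -> (172,0) [heading=0, draw]
  FD 9: (172,0) -> (181,0) [heading=0, draw]
  REPEAT 2 [
    -- iteration 1/2 --
    FD 7: (181,0) -> (188,0) [heading=0, draw]
    FD 12: (188,0) -> (200,0) [heading=0, draw]
    -- iteration 2/2 --
    FD 7: (200,0) -> (207,0) [heading=0, draw]
    FD 12: (207,0) -> (219,0) [heading=0, draw]
  ]
  -- iteration 4/4 --
  FD 20: (219,0) -> (239,0) [heading=0, draw]
  FD 9: (239,0) -> (248,0) [heading=0, draw]
  REPEAT 2 [
    -- iteration 1/2 --
    FD 7: (248,0) -> (255,0) [heading=0, draw]
    FD 12: (255,0) -> (267,0) [heading=0, draw]
    -- iteration 2/2 --
    FD 7: (267,0) -> (274,0) [heading=0, draw]
    FD 12: (274,0) -> (286,0) [heading=0, draw]
  ]
]
PU: pen up
FD 5: (286,0) -> (291,0) [heading=0, move]
RT 180: heading 0 -> 180
Final: pos=(291,0), heading=180, 25 segment(s) drawn
Segments drawn: 25

Answer: 25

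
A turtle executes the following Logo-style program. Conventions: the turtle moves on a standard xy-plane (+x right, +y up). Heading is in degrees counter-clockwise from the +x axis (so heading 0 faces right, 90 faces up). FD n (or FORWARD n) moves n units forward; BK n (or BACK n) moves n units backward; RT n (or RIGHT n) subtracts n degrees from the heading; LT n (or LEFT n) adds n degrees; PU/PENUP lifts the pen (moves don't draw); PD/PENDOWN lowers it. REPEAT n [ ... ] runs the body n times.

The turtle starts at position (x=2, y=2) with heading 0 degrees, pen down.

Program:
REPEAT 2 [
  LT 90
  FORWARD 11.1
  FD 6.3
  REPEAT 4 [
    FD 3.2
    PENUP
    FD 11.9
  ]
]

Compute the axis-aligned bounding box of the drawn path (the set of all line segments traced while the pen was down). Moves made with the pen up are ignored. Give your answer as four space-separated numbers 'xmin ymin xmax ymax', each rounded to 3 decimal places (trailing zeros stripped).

Answer: 2 2 2 22.6

Derivation:
Executing turtle program step by step:
Start: pos=(2,2), heading=0, pen down
REPEAT 2 [
  -- iteration 1/2 --
  LT 90: heading 0 -> 90
  FD 11.1: (2,2) -> (2,13.1) [heading=90, draw]
  FD 6.3: (2,13.1) -> (2,19.4) [heading=90, draw]
  REPEAT 4 [
    -- iteration 1/4 --
    FD 3.2: (2,19.4) -> (2,22.6) [heading=90, draw]
    PU: pen up
    FD 11.9: (2,22.6) -> (2,34.5) [heading=90, move]
    -- iteration 2/4 --
    FD 3.2: (2,34.5) -> (2,37.7) [heading=90, move]
    PU: pen up
    FD 11.9: (2,37.7) -> (2,49.6) [heading=90, move]
    -- iteration 3/4 --
    FD 3.2: (2,49.6) -> (2,52.8) [heading=90, move]
    PU: pen up
    FD 11.9: (2,52.8) -> (2,64.7) [heading=90, move]
    -- iteration 4/4 --
    FD 3.2: (2,64.7) -> (2,67.9) [heading=90, move]
    PU: pen up
    FD 11.9: (2,67.9) -> (2,79.8) [heading=90, move]
  ]
  -- iteration 2/2 --
  LT 90: heading 90 -> 180
  FD 11.1: (2,79.8) -> (-9.1,79.8) [heading=180, move]
  FD 6.3: (-9.1,79.8) -> (-15.4,79.8) [heading=180, move]
  REPEAT 4 [
    -- iteration 1/4 --
    FD 3.2: (-15.4,79.8) -> (-18.6,79.8) [heading=180, move]
    PU: pen up
    FD 11.9: (-18.6,79.8) -> (-30.5,79.8) [heading=180, move]
    -- iteration 2/4 --
    FD 3.2: (-30.5,79.8) -> (-33.7,79.8) [heading=180, move]
    PU: pen up
    FD 11.9: (-33.7,79.8) -> (-45.6,79.8) [heading=180, move]
    -- iteration 3/4 --
    FD 3.2: (-45.6,79.8) -> (-48.8,79.8) [heading=180, move]
    PU: pen up
    FD 11.9: (-48.8,79.8) -> (-60.7,79.8) [heading=180, move]
    -- iteration 4/4 --
    FD 3.2: (-60.7,79.8) -> (-63.9,79.8) [heading=180, move]
    PU: pen up
    FD 11.9: (-63.9,79.8) -> (-75.8,79.8) [heading=180, move]
  ]
]
Final: pos=(-75.8,79.8), heading=180, 3 segment(s) drawn

Segment endpoints: x in {2, 2, 2}, y in {2, 13.1, 19.4, 22.6}
xmin=2, ymin=2, xmax=2, ymax=22.6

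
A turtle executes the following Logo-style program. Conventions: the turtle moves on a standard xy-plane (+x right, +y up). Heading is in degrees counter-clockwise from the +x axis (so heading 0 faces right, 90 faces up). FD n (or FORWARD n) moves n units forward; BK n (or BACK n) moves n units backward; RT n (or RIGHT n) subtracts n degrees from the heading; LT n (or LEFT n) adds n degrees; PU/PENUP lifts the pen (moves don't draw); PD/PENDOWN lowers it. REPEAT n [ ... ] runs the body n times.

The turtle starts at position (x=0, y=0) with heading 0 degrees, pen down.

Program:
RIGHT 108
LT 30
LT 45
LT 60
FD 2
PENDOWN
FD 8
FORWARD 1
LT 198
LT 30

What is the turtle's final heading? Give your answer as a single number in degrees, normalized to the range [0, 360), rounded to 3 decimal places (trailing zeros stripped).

Answer: 255

Derivation:
Executing turtle program step by step:
Start: pos=(0,0), heading=0, pen down
RT 108: heading 0 -> 252
LT 30: heading 252 -> 282
LT 45: heading 282 -> 327
LT 60: heading 327 -> 27
FD 2: (0,0) -> (1.782,0.908) [heading=27, draw]
PD: pen down
FD 8: (1.782,0.908) -> (8.91,4.54) [heading=27, draw]
FD 1: (8.91,4.54) -> (9.801,4.994) [heading=27, draw]
LT 198: heading 27 -> 225
LT 30: heading 225 -> 255
Final: pos=(9.801,4.994), heading=255, 3 segment(s) drawn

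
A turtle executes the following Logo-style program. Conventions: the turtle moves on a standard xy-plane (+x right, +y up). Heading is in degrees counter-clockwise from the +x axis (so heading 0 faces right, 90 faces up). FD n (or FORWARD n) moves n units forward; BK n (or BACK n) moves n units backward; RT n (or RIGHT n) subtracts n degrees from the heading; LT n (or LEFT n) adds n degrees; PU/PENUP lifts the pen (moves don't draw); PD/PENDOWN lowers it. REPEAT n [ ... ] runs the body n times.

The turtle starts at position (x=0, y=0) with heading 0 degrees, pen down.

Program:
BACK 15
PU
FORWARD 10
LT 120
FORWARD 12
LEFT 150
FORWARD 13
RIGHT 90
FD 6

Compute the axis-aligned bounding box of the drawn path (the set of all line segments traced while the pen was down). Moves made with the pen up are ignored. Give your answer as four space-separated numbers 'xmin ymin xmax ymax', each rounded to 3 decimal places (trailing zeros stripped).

Answer: -15 0 0 0

Derivation:
Executing turtle program step by step:
Start: pos=(0,0), heading=0, pen down
BK 15: (0,0) -> (-15,0) [heading=0, draw]
PU: pen up
FD 10: (-15,0) -> (-5,0) [heading=0, move]
LT 120: heading 0 -> 120
FD 12: (-5,0) -> (-11,10.392) [heading=120, move]
LT 150: heading 120 -> 270
FD 13: (-11,10.392) -> (-11,-2.608) [heading=270, move]
RT 90: heading 270 -> 180
FD 6: (-11,-2.608) -> (-17,-2.608) [heading=180, move]
Final: pos=(-17,-2.608), heading=180, 1 segment(s) drawn

Segment endpoints: x in {-15, 0}, y in {0}
xmin=-15, ymin=0, xmax=0, ymax=0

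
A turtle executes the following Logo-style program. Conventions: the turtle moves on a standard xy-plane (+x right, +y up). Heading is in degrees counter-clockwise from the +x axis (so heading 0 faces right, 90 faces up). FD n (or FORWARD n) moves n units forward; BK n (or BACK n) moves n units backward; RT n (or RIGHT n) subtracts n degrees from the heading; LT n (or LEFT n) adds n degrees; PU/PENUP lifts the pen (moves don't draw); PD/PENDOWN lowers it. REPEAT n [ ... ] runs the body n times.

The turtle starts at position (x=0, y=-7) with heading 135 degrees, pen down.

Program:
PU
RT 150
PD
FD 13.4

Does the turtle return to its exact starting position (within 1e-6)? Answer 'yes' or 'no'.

Answer: no

Derivation:
Executing turtle program step by step:
Start: pos=(0,-7), heading=135, pen down
PU: pen up
RT 150: heading 135 -> 345
PD: pen down
FD 13.4: (0,-7) -> (12.943,-10.468) [heading=345, draw]
Final: pos=(12.943,-10.468), heading=345, 1 segment(s) drawn

Start position: (0, -7)
Final position: (12.943, -10.468)
Distance = 13.4; >= 1e-6 -> NOT closed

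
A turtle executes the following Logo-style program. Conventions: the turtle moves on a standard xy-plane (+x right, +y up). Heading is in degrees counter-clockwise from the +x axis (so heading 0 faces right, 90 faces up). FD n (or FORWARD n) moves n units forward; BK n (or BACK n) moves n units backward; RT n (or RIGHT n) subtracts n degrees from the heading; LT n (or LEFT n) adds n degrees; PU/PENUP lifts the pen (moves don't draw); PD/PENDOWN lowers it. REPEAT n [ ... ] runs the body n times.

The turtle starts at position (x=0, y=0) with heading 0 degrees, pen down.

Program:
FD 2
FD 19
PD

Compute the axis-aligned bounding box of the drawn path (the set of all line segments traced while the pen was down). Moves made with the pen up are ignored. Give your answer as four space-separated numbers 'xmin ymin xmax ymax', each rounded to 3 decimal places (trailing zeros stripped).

Executing turtle program step by step:
Start: pos=(0,0), heading=0, pen down
FD 2: (0,0) -> (2,0) [heading=0, draw]
FD 19: (2,0) -> (21,0) [heading=0, draw]
PD: pen down
Final: pos=(21,0), heading=0, 2 segment(s) drawn

Segment endpoints: x in {0, 2, 21}, y in {0}
xmin=0, ymin=0, xmax=21, ymax=0

Answer: 0 0 21 0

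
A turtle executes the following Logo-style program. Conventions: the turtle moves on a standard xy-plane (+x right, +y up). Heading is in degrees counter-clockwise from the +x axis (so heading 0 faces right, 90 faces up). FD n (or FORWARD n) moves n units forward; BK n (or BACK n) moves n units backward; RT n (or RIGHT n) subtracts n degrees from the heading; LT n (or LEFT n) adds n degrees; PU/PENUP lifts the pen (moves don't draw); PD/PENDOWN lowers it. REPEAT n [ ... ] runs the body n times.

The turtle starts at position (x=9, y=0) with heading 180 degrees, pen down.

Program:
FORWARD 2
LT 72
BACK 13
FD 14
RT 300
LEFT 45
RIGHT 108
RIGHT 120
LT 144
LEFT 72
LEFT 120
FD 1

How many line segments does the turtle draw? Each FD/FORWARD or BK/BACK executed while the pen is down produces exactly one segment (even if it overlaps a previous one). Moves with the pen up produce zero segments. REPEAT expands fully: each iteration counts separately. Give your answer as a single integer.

Answer: 4

Derivation:
Executing turtle program step by step:
Start: pos=(9,0), heading=180, pen down
FD 2: (9,0) -> (7,0) [heading=180, draw]
LT 72: heading 180 -> 252
BK 13: (7,0) -> (11.017,12.364) [heading=252, draw]
FD 14: (11.017,12.364) -> (6.691,-0.951) [heading=252, draw]
RT 300: heading 252 -> 312
LT 45: heading 312 -> 357
RT 108: heading 357 -> 249
RT 120: heading 249 -> 129
LT 144: heading 129 -> 273
LT 72: heading 273 -> 345
LT 120: heading 345 -> 105
FD 1: (6.691,-0.951) -> (6.432,0.015) [heading=105, draw]
Final: pos=(6.432,0.015), heading=105, 4 segment(s) drawn
Segments drawn: 4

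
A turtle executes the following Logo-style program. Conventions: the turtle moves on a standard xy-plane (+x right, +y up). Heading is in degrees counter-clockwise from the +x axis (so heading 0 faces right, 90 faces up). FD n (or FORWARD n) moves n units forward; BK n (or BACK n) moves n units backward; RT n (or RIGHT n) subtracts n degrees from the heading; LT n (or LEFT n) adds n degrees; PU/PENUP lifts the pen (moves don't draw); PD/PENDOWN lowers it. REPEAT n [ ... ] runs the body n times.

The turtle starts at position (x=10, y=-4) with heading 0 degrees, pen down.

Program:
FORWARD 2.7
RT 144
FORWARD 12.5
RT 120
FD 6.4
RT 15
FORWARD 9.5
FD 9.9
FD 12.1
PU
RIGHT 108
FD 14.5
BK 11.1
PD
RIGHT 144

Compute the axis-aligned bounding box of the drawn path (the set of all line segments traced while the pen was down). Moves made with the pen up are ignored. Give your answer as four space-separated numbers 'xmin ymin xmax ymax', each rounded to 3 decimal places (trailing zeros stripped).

Executing turtle program step by step:
Start: pos=(10,-4), heading=0, pen down
FD 2.7: (10,-4) -> (12.7,-4) [heading=0, draw]
RT 144: heading 0 -> 216
FD 12.5: (12.7,-4) -> (2.587,-11.347) [heading=216, draw]
RT 120: heading 216 -> 96
FD 6.4: (2.587,-11.347) -> (1.918,-4.982) [heading=96, draw]
RT 15: heading 96 -> 81
FD 9.5: (1.918,-4.982) -> (3.404,4.401) [heading=81, draw]
FD 9.9: (3.404,4.401) -> (4.953,14.179) [heading=81, draw]
FD 12.1: (4.953,14.179) -> (6.846,26.13) [heading=81, draw]
PU: pen up
RT 108: heading 81 -> 333
FD 14.5: (6.846,26.13) -> (19.766,19.547) [heading=333, move]
BK 11.1: (19.766,19.547) -> (9.875,24.586) [heading=333, move]
PD: pen down
RT 144: heading 333 -> 189
Final: pos=(9.875,24.586), heading=189, 6 segment(s) drawn

Segment endpoints: x in {1.918, 2.587, 3.404, 4.953, 6.846, 10, 12.7}, y in {-11.347, -4.982, -4, 4.401, 14.179, 26.13}
xmin=1.918, ymin=-11.347, xmax=12.7, ymax=26.13

Answer: 1.918 -11.347 12.7 26.13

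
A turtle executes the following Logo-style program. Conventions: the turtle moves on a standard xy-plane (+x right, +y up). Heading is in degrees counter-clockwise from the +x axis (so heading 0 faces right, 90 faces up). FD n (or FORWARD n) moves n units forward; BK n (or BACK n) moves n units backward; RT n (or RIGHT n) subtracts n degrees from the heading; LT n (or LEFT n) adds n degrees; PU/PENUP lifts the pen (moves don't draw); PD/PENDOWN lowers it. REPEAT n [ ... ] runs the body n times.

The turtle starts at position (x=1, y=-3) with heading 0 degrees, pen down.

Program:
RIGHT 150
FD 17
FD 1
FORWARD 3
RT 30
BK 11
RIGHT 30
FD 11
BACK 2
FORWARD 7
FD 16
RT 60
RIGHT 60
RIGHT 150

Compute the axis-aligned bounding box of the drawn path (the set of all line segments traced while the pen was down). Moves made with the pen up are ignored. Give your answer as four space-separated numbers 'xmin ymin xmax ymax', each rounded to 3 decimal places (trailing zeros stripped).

Answer: -33.899 -13.5 1 2.5

Derivation:
Executing turtle program step by step:
Start: pos=(1,-3), heading=0, pen down
RT 150: heading 0 -> 210
FD 17: (1,-3) -> (-13.722,-11.5) [heading=210, draw]
FD 1: (-13.722,-11.5) -> (-14.588,-12) [heading=210, draw]
FD 3: (-14.588,-12) -> (-17.187,-13.5) [heading=210, draw]
RT 30: heading 210 -> 180
BK 11: (-17.187,-13.5) -> (-6.187,-13.5) [heading=180, draw]
RT 30: heading 180 -> 150
FD 11: (-6.187,-13.5) -> (-15.713,-8) [heading=150, draw]
BK 2: (-15.713,-8) -> (-13.981,-9) [heading=150, draw]
FD 7: (-13.981,-9) -> (-20.043,-5.5) [heading=150, draw]
FD 16: (-20.043,-5.5) -> (-33.899,2.5) [heading=150, draw]
RT 60: heading 150 -> 90
RT 60: heading 90 -> 30
RT 150: heading 30 -> 240
Final: pos=(-33.899,2.5), heading=240, 8 segment(s) drawn

Segment endpoints: x in {-33.899, -20.043, -17.187, -15.713, -14.588, -13.981, -13.722, -6.187, 1}, y in {-13.5, -13.5, -12, -11.5, -9, -8, -5.5, -3, 2.5}
xmin=-33.899, ymin=-13.5, xmax=1, ymax=2.5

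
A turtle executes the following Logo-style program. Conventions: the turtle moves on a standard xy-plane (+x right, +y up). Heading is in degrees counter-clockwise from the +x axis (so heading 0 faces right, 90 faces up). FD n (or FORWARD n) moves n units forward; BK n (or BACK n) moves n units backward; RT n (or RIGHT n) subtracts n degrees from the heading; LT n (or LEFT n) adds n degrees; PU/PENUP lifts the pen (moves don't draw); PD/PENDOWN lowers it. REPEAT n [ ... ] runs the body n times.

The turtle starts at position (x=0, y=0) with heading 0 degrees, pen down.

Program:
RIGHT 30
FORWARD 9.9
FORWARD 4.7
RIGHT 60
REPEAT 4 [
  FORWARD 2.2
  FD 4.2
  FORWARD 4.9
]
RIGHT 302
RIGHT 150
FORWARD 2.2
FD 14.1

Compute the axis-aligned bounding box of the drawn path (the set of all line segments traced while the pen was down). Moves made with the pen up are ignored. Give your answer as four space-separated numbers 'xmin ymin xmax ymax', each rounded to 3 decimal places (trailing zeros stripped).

Answer: -3.646 -52.5 12.644 0

Derivation:
Executing turtle program step by step:
Start: pos=(0,0), heading=0, pen down
RT 30: heading 0 -> 330
FD 9.9: (0,0) -> (8.574,-4.95) [heading=330, draw]
FD 4.7: (8.574,-4.95) -> (12.644,-7.3) [heading=330, draw]
RT 60: heading 330 -> 270
REPEAT 4 [
  -- iteration 1/4 --
  FD 2.2: (12.644,-7.3) -> (12.644,-9.5) [heading=270, draw]
  FD 4.2: (12.644,-9.5) -> (12.644,-13.7) [heading=270, draw]
  FD 4.9: (12.644,-13.7) -> (12.644,-18.6) [heading=270, draw]
  -- iteration 2/4 --
  FD 2.2: (12.644,-18.6) -> (12.644,-20.8) [heading=270, draw]
  FD 4.2: (12.644,-20.8) -> (12.644,-25) [heading=270, draw]
  FD 4.9: (12.644,-25) -> (12.644,-29.9) [heading=270, draw]
  -- iteration 3/4 --
  FD 2.2: (12.644,-29.9) -> (12.644,-32.1) [heading=270, draw]
  FD 4.2: (12.644,-32.1) -> (12.644,-36.3) [heading=270, draw]
  FD 4.9: (12.644,-36.3) -> (12.644,-41.2) [heading=270, draw]
  -- iteration 4/4 --
  FD 2.2: (12.644,-41.2) -> (12.644,-43.4) [heading=270, draw]
  FD 4.2: (12.644,-43.4) -> (12.644,-47.6) [heading=270, draw]
  FD 4.9: (12.644,-47.6) -> (12.644,-52.5) [heading=270, draw]
]
RT 302: heading 270 -> 328
RT 150: heading 328 -> 178
FD 2.2: (12.644,-52.5) -> (10.445,-52.423) [heading=178, draw]
FD 14.1: (10.445,-52.423) -> (-3.646,-51.931) [heading=178, draw]
Final: pos=(-3.646,-51.931), heading=178, 16 segment(s) drawn

Segment endpoints: x in {-3.646, 0, 8.574, 10.445, 12.644}, y in {-52.5, -52.423, -51.931, -47.6, -43.4, -41.2, -36.3, -32.1, -29.9, -25, -20.8, -18.6, -13.7, -9.5, -7.3, -4.95, 0}
xmin=-3.646, ymin=-52.5, xmax=12.644, ymax=0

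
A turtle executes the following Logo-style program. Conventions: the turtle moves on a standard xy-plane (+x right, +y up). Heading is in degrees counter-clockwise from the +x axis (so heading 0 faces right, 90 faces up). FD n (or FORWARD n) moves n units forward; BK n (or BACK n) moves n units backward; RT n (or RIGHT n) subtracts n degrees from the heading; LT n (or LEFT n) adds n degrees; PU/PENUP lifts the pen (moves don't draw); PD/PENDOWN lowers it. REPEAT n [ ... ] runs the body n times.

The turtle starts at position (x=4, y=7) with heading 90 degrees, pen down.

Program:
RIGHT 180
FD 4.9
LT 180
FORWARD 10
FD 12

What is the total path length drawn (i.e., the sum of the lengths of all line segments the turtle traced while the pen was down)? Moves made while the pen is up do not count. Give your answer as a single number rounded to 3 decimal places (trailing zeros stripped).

Executing turtle program step by step:
Start: pos=(4,7), heading=90, pen down
RT 180: heading 90 -> 270
FD 4.9: (4,7) -> (4,2.1) [heading=270, draw]
LT 180: heading 270 -> 90
FD 10: (4,2.1) -> (4,12.1) [heading=90, draw]
FD 12: (4,12.1) -> (4,24.1) [heading=90, draw]
Final: pos=(4,24.1), heading=90, 3 segment(s) drawn

Segment lengths:
  seg 1: (4,7) -> (4,2.1), length = 4.9
  seg 2: (4,2.1) -> (4,12.1), length = 10
  seg 3: (4,12.1) -> (4,24.1), length = 12
Total = 26.9

Answer: 26.9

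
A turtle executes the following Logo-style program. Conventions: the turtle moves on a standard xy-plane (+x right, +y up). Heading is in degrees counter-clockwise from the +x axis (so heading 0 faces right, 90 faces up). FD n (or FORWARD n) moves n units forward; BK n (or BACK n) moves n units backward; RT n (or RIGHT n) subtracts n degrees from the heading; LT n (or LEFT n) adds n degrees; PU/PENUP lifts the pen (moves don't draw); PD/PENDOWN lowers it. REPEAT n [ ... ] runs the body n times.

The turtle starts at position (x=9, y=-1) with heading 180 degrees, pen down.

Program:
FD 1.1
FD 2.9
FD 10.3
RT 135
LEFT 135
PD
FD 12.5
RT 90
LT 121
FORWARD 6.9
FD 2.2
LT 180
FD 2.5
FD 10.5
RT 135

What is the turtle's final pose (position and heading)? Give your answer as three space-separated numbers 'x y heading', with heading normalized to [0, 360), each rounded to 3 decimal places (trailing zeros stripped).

Answer: -14.457 1.009 256

Derivation:
Executing turtle program step by step:
Start: pos=(9,-1), heading=180, pen down
FD 1.1: (9,-1) -> (7.9,-1) [heading=180, draw]
FD 2.9: (7.9,-1) -> (5,-1) [heading=180, draw]
FD 10.3: (5,-1) -> (-5.3,-1) [heading=180, draw]
RT 135: heading 180 -> 45
LT 135: heading 45 -> 180
PD: pen down
FD 12.5: (-5.3,-1) -> (-17.8,-1) [heading=180, draw]
RT 90: heading 180 -> 90
LT 121: heading 90 -> 211
FD 6.9: (-17.8,-1) -> (-23.714,-4.554) [heading=211, draw]
FD 2.2: (-23.714,-4.554) -> (-25.6,-5.687) [heading=211, draw]
LT 180: heading 211 -> 31
FD 2.5: (-25.6,-5.687) -> (-23.457,-4.399) [heading=31, draw]
FD 10.5: (-23.457,-4.399) -> (-14.457,1.009) [heading=31, draw]
RT 135: heading 31 -> 256
Final: pos=(-14.457,1.009), heading=256, 8 segment(s) drawn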